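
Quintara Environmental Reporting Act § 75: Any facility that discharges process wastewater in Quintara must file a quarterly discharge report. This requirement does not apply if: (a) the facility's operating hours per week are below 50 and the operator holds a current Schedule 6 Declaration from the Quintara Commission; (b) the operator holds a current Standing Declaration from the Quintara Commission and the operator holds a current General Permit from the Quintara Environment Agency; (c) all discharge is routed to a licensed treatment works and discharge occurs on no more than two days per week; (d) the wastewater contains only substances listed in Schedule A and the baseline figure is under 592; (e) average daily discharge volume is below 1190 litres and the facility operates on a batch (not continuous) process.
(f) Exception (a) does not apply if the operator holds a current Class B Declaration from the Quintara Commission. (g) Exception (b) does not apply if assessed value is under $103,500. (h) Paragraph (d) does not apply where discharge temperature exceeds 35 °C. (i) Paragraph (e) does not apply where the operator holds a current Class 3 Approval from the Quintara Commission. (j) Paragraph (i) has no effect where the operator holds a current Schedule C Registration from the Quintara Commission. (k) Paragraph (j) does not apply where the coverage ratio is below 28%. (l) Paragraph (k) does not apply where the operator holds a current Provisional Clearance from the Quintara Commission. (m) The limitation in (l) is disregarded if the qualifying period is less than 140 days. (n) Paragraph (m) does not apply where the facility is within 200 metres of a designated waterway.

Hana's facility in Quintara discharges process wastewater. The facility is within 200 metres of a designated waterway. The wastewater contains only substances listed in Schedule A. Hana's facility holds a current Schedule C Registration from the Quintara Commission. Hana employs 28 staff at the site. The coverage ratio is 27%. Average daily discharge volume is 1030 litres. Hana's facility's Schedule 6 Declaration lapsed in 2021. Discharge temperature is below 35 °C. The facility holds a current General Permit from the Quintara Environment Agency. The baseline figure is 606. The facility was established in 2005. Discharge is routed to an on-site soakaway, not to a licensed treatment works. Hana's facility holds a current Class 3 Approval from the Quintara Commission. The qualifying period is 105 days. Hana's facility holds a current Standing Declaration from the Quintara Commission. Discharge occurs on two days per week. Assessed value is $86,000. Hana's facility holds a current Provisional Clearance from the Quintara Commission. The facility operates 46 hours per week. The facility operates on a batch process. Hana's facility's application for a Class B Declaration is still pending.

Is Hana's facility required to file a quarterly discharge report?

Exception (a) requires that the operator holds a current Schedule 6 Declaration from the Quintara Commission; but the Schedule 6 Declaration is not current, so (a) is unavailable.
All of (b)'s requirements are met (a current Standing Declaration is held; a current General Permit is held). But applying paragraph (g): (g) operates against (b): assessed value is $86,000, under the $103,500 limit. So (b) is unavailable.
Exception (c) does not apply: discharge is not routed to a licensed treatment works.
Exception (d) fails — the baseline figure is 606, not under 592.
Exception (e)'s conditions are all satisfied: average daily discharge volume is 1030 litres, below the 1190 litres limit; the facility operates on a batch process. Under paragraphs (i)–(n): (i) would limit (e) — a current Class 3 Approval is held — but (j) sets (i) aside: (j) is triggered — a current Schedule C Registration is held. (k) would limit (j) — the coverage ratio is 27%, below the 28% limit — but (l) sets (k) aside: (l) operates against (k): a current Provisional Clearance is held. (m) is engaged (the qualifying period is 105 days, less than the 140 days limit), but is itself disapplied by (n): (n) operates against (m): the facility is within 200 m of a designated waterway. So (e) applies.

No — exception (e) applies; Hana's facility is not required to file a quarterly discharge report.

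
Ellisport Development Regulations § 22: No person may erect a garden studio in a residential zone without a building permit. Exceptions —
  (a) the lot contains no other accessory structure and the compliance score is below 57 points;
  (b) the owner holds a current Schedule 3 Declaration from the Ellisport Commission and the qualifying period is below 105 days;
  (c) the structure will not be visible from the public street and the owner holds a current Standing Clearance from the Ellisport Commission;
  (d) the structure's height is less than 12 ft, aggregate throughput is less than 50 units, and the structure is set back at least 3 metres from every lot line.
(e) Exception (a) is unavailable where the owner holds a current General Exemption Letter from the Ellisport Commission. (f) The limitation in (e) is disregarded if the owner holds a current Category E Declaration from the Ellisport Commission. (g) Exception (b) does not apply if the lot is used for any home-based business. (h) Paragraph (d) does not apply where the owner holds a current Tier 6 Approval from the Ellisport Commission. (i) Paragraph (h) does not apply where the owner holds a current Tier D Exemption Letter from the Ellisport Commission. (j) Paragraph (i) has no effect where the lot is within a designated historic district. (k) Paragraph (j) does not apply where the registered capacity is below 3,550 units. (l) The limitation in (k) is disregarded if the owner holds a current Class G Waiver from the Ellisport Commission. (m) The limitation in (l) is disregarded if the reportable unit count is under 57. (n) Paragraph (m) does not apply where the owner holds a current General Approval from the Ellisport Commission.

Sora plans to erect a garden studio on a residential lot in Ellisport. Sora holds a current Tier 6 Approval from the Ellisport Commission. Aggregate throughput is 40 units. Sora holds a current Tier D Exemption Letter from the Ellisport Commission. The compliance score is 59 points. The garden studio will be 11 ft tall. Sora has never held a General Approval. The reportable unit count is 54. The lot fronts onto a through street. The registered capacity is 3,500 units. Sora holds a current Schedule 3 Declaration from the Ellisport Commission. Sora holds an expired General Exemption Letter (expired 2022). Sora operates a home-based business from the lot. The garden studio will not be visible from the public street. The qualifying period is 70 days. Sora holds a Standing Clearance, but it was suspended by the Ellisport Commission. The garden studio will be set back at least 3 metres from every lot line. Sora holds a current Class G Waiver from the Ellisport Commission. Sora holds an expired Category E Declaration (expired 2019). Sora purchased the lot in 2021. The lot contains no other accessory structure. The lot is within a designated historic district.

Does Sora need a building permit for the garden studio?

No — exception (d) applies; Sora does not need a building permit.

Exception (a) requires that the compliance score is below 57 points; but the compliance score is 59 points, not below 57 points, so (a) is unavailable.
Exception (b) is satisfied on its face — a current Schedule 3 Declaration is held; the qualifying period is 70 days, below the 105 days limit. But applying paragraph (g): (g) is engaged — a home-based business operates on the lot. So (b) is unavailable.
Exception (c) fails — no current Standing Clearance is held.
Exception (d): the structure's height is 11 ft, less than the 12 ft limit; aggregate throughput is 40 units, less than the 50 units limit; the setback is at least 3 m on every side — every condition holds. Considering the limiting provisions: (h) would limit (d) — a current Tier 6 Approval is held — but (i) sets (h) aside: (i) operates against (h): a current Tier D Exemption Letter is held. (j) is engaged (the lot is in a historic district), but is overridden by (k): (k) operates against (j): the registered capacity is 3,500 units, below the 3,550 units limit. (l) would limit (k) — a current Class G Waiver is held — but (m) sets (l) aside: (m) is engaged — the reportable unit count is 54, under the 57 limit. (n) does not operate here (the General Approval is not current), so (m) stands. So (d) applies.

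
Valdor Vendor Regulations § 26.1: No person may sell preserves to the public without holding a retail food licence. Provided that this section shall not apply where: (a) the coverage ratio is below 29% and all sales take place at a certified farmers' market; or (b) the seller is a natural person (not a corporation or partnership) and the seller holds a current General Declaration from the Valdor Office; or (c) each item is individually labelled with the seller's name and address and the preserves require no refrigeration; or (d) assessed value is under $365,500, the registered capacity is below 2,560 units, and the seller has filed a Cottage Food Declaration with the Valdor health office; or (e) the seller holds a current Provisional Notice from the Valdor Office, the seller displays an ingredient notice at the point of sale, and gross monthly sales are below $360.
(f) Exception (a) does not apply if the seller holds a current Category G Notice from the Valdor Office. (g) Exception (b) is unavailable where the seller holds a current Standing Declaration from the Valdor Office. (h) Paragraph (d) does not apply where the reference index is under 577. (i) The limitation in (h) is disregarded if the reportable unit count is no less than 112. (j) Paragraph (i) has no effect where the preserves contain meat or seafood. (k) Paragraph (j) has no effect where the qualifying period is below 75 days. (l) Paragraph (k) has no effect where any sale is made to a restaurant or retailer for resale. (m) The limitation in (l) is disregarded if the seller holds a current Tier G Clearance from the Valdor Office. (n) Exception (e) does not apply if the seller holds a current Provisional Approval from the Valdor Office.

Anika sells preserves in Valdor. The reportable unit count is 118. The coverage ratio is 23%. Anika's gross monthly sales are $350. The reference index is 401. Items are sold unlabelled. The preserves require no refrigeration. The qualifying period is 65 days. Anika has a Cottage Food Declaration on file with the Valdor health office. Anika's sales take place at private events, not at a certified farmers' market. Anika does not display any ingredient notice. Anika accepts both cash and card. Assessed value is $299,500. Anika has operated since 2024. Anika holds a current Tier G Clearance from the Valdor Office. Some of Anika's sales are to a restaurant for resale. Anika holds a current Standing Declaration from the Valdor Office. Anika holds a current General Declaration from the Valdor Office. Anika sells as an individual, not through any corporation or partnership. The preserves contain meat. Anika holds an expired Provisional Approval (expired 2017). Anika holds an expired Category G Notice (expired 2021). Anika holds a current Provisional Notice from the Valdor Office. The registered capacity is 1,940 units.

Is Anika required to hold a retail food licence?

No — exception (d) applies; Anika is not required to hold a retail food licence.

Exception (a) fails — sales are at private events, not a certified farmers' market.
Exception (b): the seller is a natural person; a current General Declaration is held — every condition holds. However, paragraph (g) must be considered: (g) operates — a current Standing Declaration is held. (b) is therefore removed.
Exception (c) requires that each item is individually labelled with the seller's name and address; but items are sold unlabelled, so (c) is unavailable.
Exception (d): assessed value is $299,500, under the $365,500 limit; the registered capacity is 1,940 units, below the 2,560 units limit; a Cottage Food Declaration is on file — every condition holds. Applying paragraphs (h)–(m): (h) would limit (d) — the reference index is 401, under the 577 limit — but (i) sets (h) aside: (i) applies — the reportable unit count is 118, meeting the 112 threshold. (j) would limit (i) — the preserves contain meat — but (k) sets (j) aside: (k) operates against (j): the qualifying period is 65 days, below the 75 days limit. (l) operates (some sales are to a restaurant for resale), but is set aside by (m): (m) is engaged — a current Tier G Clearance is held. So (d) applies.
Exception (e) does not apply: no ingredient notice is displayed.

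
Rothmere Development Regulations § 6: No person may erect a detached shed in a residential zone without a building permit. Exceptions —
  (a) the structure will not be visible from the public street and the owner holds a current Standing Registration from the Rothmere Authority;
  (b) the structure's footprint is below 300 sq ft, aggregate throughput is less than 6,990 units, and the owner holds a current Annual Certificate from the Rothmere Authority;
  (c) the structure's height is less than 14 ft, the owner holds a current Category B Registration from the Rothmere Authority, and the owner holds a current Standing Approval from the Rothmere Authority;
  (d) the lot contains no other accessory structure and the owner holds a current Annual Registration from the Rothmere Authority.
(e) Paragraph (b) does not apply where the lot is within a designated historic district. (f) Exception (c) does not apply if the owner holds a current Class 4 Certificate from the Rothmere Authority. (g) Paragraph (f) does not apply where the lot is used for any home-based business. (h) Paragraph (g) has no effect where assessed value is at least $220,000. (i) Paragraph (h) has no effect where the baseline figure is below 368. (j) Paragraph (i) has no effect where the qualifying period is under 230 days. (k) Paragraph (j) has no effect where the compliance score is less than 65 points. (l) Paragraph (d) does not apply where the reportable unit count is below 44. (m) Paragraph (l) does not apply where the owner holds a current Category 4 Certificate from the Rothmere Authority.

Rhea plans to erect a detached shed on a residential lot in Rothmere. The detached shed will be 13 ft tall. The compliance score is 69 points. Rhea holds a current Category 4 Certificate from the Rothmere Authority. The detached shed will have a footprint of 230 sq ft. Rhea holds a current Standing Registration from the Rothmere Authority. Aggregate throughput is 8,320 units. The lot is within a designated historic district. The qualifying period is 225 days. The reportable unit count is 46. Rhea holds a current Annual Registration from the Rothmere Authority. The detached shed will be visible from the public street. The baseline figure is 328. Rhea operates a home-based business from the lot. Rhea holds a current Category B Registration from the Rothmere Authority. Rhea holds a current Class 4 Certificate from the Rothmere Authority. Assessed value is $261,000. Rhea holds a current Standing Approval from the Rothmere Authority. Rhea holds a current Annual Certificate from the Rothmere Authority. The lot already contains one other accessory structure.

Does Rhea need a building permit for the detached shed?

Yes — Rhea must obtain a building permit.

Exception (a) requires that the structure will not be visible from the public street; but the structure will be visible from the street, so (a) is unavailable.
Exception (b) fails — aggregate throughput is 8,320 units, not less than 6,990 units.
All of (c)'s requirements are met (the structure's height is 13 ft, less than the 14 ft limit; a current Category B Registration is held; a current Standing Approval is held). But applying paragraphs (f)–(k): (f) operates against (c): a current Class 4 Certificate is held. (g) is engaged (a home-based business operates on the lot), but yields to (h): (h) applies — assessed value is $261,000, meeting the $220,000 threshold. (i) is engaged (the baseline figure is 328, below the 368 limit), but is itself disapplied by (j): (j) is triggered — the qualifying period is 225 days, under the 230 days limit. (k), which would lift (j), is not engaged — the compliance score is 69 points, not less than 65 points. (c) is therefore removed.
Exception (d) requires that the lot contains no other accessory structure; but the lot already has another accessory structure, so (d) is unavailable.
No exception displaces § 6.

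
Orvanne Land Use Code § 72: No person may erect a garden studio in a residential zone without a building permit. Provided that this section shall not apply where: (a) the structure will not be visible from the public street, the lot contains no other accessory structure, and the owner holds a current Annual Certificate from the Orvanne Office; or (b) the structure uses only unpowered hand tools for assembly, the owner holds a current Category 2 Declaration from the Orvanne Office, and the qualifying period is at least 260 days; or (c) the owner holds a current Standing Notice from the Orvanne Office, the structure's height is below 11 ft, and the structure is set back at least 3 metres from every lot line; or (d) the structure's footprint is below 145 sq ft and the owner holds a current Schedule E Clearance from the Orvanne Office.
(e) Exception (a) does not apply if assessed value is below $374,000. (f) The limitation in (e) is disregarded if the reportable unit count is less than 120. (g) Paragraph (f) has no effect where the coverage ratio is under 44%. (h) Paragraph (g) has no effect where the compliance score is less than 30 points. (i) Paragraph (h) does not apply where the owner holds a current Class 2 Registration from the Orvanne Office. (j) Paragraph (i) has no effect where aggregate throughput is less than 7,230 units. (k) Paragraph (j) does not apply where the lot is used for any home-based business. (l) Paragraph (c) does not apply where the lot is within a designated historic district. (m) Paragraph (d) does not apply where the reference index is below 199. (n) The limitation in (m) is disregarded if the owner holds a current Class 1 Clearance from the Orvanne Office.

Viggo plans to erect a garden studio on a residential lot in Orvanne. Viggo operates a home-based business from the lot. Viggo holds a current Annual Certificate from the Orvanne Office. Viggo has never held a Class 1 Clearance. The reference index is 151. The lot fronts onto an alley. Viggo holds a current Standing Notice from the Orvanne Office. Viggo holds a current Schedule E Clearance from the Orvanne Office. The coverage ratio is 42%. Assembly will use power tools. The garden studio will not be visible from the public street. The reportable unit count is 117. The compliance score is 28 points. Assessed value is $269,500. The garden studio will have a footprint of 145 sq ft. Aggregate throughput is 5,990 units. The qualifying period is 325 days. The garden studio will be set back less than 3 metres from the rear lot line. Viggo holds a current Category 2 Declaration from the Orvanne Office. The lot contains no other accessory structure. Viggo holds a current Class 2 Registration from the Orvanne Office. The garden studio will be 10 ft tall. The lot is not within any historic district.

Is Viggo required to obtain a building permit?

Yes — Viggo must obtain a building permit.

All of (a)'s requirements are met (the structure will not be visible from the street; the lot has no other accessory structure; a current Annual Certificate is held). Turning to paragraphs (e)–(k): (e) operates — assessed value is $269,500, below the $374,000 limit. (f) would limit (e) — the reportable unit count is 117, less than the 120 limit — but (g) sets (f) aside: (g) is engaged — the coverage ratio is 42%, under the 44% limit. (h) would limit (g) — the compliance score is 28 points, less than the 30 points limit — but (i) sets (h) aside: (i) operates against (h): a current Class 2 Registration is held. (j) would limit (i) — aggregate throughput is 5,990 units, less than the 7,230 units limit — but (k) sets (j) aside: (k) operates — a home-based business operates on the lot. Exception (a) does not apply.
Exception (b) does not apply: assembly uses power tools.
Exception (c) fails — the rear setback is under 3 m.
Exception (d) requires that the structure's footprint is below 145 sq ft; but the structure's footprint is 145 sq ft, not below 145 sq ft, so (d) is unavailable.
No exception applies. The general rule governs.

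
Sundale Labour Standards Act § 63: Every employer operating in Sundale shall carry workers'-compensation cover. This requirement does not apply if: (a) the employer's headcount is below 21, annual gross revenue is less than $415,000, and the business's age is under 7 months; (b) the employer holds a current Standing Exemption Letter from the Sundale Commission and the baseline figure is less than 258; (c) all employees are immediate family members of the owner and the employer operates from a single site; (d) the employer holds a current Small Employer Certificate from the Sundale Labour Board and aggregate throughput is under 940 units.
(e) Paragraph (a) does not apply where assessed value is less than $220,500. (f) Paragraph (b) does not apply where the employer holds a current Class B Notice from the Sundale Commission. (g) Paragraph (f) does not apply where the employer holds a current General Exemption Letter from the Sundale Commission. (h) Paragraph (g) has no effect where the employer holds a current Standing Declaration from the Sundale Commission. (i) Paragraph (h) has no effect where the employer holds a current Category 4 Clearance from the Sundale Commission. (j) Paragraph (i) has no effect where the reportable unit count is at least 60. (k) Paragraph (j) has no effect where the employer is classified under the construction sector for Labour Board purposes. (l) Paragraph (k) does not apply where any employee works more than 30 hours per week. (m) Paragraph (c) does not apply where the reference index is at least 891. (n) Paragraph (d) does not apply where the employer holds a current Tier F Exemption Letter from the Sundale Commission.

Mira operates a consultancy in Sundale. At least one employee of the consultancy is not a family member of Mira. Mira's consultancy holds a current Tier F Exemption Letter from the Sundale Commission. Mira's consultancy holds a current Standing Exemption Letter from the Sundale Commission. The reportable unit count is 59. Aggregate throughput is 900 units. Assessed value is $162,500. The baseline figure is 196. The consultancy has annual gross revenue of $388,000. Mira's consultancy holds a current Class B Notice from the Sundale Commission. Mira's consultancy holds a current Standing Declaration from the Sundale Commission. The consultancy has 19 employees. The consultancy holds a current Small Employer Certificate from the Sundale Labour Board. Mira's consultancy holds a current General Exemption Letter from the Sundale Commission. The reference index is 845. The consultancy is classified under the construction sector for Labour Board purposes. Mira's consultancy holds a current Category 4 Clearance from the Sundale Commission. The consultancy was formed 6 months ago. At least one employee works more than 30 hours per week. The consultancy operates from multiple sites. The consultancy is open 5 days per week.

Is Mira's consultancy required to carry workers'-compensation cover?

No — exception (b) applies; Mira's consultancy is not required to carry workers'-compensation cover.

Exception (a)'s conditions are all satisfied: the employer's headcount is 19, below the 21 limit; annual gross revenue is $388,000, less than the $415,000 limit; the business's age is 6 months, under the 7 months limit. Turning to paragraph (e): (e) operates against (a): assessed value is $162,500, less than the $220,500 limit. Exception (a) does not apply.
All of (b)'s requirements are met (a current Standing Exemption Letter is held; the baseline figure is 196, less than the 258 limit). As to paragraphs (f)–(l): (f) would limit (b) — a current Class B Notice is held — but (g) sets (f) aside: (g) operates against (f): a current General Exemption Letter is held. (h) would limit (g) — a current Standing Declaration is held — but (i) sets (h) aside: (i) applies — a current Category 4 Clearance is held. (j), which would lift (i), is inapplicable — the reportable unit count is 59, short of 60. (b) remains available.
Exception (c) requires that all employees are immediate family members of the owner; but at least one employee is not a family member, so (c) is unavailable.
Exception (d) is satisfied on its face — a current Small Employer Certificate is held; aggregate throughput is 900 units, under the 940 units limit. However, paragraph (n) must be considered: (n) is engaged — a current Tier F Exemption Letter is held. Exception (d) does not apply.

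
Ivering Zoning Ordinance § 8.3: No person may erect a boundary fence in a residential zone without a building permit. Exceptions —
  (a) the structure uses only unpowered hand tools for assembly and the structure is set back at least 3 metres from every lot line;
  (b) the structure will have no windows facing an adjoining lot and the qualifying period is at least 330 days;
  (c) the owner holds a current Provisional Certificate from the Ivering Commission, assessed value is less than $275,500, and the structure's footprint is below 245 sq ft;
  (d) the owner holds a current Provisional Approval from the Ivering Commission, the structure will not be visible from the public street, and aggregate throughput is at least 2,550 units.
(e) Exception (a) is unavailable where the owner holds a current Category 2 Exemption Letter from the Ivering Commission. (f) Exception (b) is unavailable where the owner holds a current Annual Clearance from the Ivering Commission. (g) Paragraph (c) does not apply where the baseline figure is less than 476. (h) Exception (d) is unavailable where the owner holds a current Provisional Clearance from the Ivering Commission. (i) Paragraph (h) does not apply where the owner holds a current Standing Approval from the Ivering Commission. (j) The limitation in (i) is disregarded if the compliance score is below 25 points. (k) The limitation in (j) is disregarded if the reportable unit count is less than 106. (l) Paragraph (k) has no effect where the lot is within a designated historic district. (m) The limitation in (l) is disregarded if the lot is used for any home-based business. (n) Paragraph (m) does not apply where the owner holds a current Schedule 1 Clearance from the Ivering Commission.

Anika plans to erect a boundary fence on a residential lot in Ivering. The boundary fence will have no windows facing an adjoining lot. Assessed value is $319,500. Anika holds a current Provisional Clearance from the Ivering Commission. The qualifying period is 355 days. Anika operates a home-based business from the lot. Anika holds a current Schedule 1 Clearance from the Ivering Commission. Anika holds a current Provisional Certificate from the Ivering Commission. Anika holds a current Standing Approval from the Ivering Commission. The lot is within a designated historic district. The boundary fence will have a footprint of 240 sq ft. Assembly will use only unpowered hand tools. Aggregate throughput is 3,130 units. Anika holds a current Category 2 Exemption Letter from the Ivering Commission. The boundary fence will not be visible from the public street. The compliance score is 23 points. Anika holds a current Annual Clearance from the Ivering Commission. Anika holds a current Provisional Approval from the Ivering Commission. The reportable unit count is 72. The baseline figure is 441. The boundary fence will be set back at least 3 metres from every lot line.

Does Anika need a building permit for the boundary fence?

Yes — Anika must obtain a building permit.

All of (a)'s requirements are met (assembly uses only hand tools; the setback is at least 3 m on every side). However, paragraph (e) must be considered: (e) operates against (a): a current Category 2 Exemption Letter is held. Exception (a) does not apply.
Exception (b): no windows face an adjoining lot; the qualifying period is 355 days, meeting the 330 days threshold — every condition holds. But: (f) operates against (b): a current Annual Clearance is held. Exception (b) does not apply.
Exception (c) does not apply: assessed value is $319,500, not less than $275,500.
Exception (d)'s conditions are all satisfied: a current Provisional Approval is held; the structure will not be visible from the street; aggregate throughput is 3,130 units, meeting the 2,550 units threshold. Turning to paragraphs (h)–(n): (h) is engaged — a current Provisional Clearance is held. (i) would limit (h) — a current Standing Approval is held — but (j) sets (i) aside: (j) operates — the compliance score is 23 points, below the 25 points limit. (k) operates (the reportable unit count is 72, less than the 106 limit), but is overridden by (l): (l) is engaged — the lot is in a historic district. (m) applies (a home-based business operates on the lot), but is itself disapplied by (n): (n) operates — a current Schedule 1 Clearance is held. (d) is therefore removed.
No exception displaces § 8.3.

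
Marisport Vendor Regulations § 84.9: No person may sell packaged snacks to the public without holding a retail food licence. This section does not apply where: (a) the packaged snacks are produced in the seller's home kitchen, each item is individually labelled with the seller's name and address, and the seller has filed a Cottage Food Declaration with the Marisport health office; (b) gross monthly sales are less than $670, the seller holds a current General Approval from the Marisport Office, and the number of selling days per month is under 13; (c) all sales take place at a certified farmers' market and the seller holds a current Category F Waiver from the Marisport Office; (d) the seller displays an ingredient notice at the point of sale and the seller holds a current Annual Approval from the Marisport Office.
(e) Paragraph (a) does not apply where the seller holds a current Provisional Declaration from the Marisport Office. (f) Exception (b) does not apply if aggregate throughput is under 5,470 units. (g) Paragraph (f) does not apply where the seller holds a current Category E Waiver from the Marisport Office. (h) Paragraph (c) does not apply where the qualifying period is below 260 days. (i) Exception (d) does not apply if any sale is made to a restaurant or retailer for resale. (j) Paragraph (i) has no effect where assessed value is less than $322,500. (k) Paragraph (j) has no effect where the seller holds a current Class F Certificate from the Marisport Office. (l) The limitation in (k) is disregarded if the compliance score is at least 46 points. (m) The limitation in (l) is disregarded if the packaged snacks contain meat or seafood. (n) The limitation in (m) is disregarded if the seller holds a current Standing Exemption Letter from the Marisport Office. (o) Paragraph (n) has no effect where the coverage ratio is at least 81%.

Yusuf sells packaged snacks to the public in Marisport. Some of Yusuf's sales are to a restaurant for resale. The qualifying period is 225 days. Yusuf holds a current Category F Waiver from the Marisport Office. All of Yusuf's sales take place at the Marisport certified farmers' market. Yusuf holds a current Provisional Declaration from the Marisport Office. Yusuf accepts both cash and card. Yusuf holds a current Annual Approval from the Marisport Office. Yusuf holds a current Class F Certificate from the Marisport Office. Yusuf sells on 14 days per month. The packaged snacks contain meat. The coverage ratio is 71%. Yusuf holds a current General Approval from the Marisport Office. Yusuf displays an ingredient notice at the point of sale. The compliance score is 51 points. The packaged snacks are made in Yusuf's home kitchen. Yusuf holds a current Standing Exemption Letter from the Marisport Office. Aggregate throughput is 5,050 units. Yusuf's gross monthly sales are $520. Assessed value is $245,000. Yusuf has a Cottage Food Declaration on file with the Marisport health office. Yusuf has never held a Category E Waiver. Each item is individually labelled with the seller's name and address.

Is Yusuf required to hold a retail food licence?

No — exception (d) applies; Yusuf is not required to hold a retail food licence.

Exception (a): the packaged snacks are home-kitchen produced; items are individually labelled; a Cottage Food Declaration is on file — every condition holds. But: (e) operates against (a): a current Provisional Declaration is held. (a) is therefore removed.
Exception (b) fails — the number of selling days per month is 14, not under 13.
Exception (c) is satisfied on its face — all sales are at a certified farmers' market; a current Category F Waiver is held. But applying paragraph (h): (h) operates against (c): the qualifying period is 225 days, below the 260 days limit. Exception (c) does not apply.
All of (d)'s requirements are met (an ingredient notice is displayed; a current Annual Approval is held). Considering the limiting provisions: (i) would limit (d) — some sales are to a restaurant for resale — but (j) sets (i) aside: (j) operates against (i): assessed value is $245,000, less than the $322,500 limit. (k) would limit (j) — a current Class F Certificate is held — but (l) sets (k) aside: (l) operates against (k): the compliance score is 51 points, meeting the 46 points threshold. (m) is triggered (the packaged snacks contain meat), but is displaced by (n): (n) is engaged — a current Standing Exemption Letter is held. (o), which would lift (n), does not operate here — the coverage ratio is 71%, short of 81%. Exception (d) stands.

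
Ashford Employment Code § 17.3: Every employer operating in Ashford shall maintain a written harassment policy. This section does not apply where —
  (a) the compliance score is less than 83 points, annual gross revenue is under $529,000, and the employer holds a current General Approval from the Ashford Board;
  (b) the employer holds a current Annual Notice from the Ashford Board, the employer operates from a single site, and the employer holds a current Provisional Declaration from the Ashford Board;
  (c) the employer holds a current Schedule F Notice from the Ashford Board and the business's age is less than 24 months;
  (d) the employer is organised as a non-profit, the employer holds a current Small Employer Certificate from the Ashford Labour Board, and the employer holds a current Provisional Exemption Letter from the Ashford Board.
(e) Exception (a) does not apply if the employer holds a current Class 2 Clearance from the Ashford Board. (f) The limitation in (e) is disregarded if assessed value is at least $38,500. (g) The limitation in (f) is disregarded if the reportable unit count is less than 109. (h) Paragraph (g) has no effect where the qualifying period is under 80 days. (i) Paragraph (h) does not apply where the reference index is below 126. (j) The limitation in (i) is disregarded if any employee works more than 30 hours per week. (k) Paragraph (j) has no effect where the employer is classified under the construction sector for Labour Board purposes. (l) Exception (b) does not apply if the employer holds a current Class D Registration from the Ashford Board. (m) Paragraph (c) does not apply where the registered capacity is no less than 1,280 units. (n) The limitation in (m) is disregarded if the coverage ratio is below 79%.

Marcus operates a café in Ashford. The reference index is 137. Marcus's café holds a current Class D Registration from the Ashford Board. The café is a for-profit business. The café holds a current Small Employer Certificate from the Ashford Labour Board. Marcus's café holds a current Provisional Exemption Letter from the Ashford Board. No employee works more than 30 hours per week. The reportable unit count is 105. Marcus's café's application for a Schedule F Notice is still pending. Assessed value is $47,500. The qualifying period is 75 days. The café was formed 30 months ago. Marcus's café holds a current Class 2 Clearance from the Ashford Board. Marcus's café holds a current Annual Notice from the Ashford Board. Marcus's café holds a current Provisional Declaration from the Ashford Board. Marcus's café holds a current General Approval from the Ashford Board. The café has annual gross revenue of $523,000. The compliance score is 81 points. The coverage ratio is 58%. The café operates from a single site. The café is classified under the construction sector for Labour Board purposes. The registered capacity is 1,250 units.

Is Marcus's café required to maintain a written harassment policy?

No — exception (a) applies; Marcus's café is not required to maintain a written harassment policy.

Exception (a) is satisfied on its face — the compliance score is 81 points, less than the 83 points limit; annual gross revenue is $523,000, under the $529,000 limit; a current General Approval is held. Under paragraphs (e)–(k): (e) would limit (a) — a current Class 2 Clearance is held — but (f) sets (e) aside: (f) operates — assessed value is $47,500, meeting the $38,500 threshold. (g) would limit (f) — the reportable unit count is 105, less than the 109 limit — but (h) sets (g) aside: (h) operates against (g): the qualifying period is 75 days, under the 80 days limit. (i), which would lift (h), is not triggered — the reference index is 137, not below 126. (a) remains available.
All of (b)'s requirements are met (a current Annual Notice is held; the employer operates from a single site; a current Provisional Declaration is held). However, paragraph (l) must be considered: (l) is triggered — a current Class D Registration is held. So (b) is unavailable.
Exception (c) requires that the employer holds a current Schedule F Notice from the Ashford Board; but no current Schedule F Notice is held, so (c) is unavailable.
Exception (d) does not apply: the employer is for-profit.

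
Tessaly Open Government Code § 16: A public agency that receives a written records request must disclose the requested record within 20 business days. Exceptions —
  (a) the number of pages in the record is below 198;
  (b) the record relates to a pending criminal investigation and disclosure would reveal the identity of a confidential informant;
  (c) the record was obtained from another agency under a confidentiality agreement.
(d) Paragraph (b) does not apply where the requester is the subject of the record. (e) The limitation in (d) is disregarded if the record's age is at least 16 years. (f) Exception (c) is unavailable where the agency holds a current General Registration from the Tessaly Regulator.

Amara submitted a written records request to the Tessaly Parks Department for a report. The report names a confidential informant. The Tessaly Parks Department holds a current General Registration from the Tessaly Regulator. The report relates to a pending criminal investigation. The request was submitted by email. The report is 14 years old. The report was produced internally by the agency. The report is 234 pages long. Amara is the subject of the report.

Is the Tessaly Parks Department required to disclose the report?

Exception (a) fails — the number of pages in the record is 234, not below 198.
Exception (b)'s conditions are all satisfied: the report relates to a pending investigation; the report names a confidential informant. But applying paragraphs (d)–(e): (d) operates against (b): Amara is the subject of the report. (e) is inapplicable (the record's age is 14 years, short of 16 years), so (d) stands. Exception (b) does not apply.
Exception (c) does not apply: the report was produced internally.
No exception applies. The general rule governs.

Yes — the Tessaly Parks Department must disclose the report.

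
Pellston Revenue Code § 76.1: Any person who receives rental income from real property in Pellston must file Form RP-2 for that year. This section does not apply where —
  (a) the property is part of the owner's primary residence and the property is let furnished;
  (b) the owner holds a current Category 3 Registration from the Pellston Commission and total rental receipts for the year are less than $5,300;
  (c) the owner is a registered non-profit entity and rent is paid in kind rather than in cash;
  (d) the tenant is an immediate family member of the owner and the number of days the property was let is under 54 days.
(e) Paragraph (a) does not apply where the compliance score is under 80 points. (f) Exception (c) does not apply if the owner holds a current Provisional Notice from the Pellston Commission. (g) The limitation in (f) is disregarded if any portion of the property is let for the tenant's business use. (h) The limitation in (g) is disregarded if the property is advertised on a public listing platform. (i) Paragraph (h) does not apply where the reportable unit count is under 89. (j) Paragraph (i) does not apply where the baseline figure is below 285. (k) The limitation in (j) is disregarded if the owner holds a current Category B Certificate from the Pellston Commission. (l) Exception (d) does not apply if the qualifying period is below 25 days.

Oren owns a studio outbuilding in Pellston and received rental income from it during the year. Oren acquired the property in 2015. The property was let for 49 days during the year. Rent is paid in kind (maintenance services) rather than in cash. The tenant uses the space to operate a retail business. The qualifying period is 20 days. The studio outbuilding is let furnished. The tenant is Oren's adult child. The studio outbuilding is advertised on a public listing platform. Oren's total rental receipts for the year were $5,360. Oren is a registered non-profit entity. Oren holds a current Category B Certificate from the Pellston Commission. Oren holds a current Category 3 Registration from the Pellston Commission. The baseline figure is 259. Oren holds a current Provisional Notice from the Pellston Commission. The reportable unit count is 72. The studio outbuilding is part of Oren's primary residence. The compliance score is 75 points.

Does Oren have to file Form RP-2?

No — exception (c) applies; Oren is not required to file Form RP-2.

Exception (a): the studio outbuilding is part of the primary residence; the property is let furnished — every condition holds. But applying paragraph (e): (e) is engaged — the compliance score is 75 points, under the 80 points limit. So (a) is unavailable.
Exception (b) fails — total rental receipts for the year are $5,360, not less than $5,300.
Exception (c) is satisfied on its face — Oren is a registered non-profit; rent is paid in kind. Under paragraphs (f)–(k): (f) would limit (c) — a current Provisional Notice is held — but (g) sets (f) aside: (g) is triggered — the space is let for business use. (h) operates (the property is publicly advertised), but is displaced by (i): (i) operates against (h): the reportable unit count is 72, under the 89 limit. (j) operates (the baseline figure is 259, below the 285 limit), but is itself disapplied by (k): (k) is engaged — a current Category B Certificate is held. (c) remains available.
All of (d)'s requirements are met (the tenant is an immediate family member; the number of days the property was let is 49 days, under the 54 days limit). However, paragraph (l) must be considered: (l) operates — the qualifying period is 20 days, below the 25 days limit. (d) is therefore removed.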